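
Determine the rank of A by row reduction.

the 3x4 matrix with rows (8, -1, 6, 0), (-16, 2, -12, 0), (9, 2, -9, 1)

Row reduction:
R2 <- R2 - (-2)*R1:  [ 0  0  0  0 ]
R3 <- R3 - (9/8)*R1:  [     0   25/8  -63/4      1 ]
R2 <-> R3   (pivot in column 2 was zero)
[ 8    -1      6  0 ]
[ 0  25/8  -63/4  1 ]
[ 0     0      0  0 ]
Row echelon form:
[ 8    -1      6  0 ]
[ 0  25/8  -63/4  1 ]
[ 0     0      0  0 ]
Nonzero rows / pivot columns: 2

rank(A) = 2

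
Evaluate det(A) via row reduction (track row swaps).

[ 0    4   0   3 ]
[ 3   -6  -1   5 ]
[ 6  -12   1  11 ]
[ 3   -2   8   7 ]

Forward elimination:
R1 <-> R2   (pivot in column 1 was zero)
[ 3   -6  -1   5 ]
[ 0    4   0   3 ]
[ 6  -12   1  11 ]
[ 3   -2   8   7 ]
R3 <- R3 - (2)*R1:  [ 0  0  3  1 ]
R4 <- R4 - (1)*R1:  [ 0  4  9  2 ]
R4 <- R4 - (1)*R2:  [  0   0   9  -1 ]
R4 <- R4 - (3)*R3:  [  0   0   0  -4 ]
Upper-triangular form:
[ 3  -6  -1   5 ]
[ 0   4   0   3 ]
[ 0   0   3   1 ]
[ 0   0   0  -4 ]
det(A) = (-1)^1 * (3) * (4) * (3) * (-4) = 144  (1 row swap -> sign -1)

det(A) = 144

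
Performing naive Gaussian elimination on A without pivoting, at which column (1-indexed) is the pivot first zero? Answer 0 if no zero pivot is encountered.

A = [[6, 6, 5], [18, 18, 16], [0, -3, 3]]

Naive forward elimination:
R2 <- R2 - (3)*R1:  [ 0  0  1 ]
Matrix at this point:
[ 6   6  5 ]
[ 0   0  1 ]
[ 0  -3  3 ]
Pivot entry (2,2) is zero but row 3 has -3 in column 2 -> naive elimination stops; a row interchange (e.g. R2 <-> R3) would be required here.

first zero-pivot column = 2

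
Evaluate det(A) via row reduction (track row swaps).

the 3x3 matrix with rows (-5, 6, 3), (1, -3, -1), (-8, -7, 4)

det(A) = 26

Forward elimination:
R2 <- R2 - (-1/5)*R1:  [    0  -9/5  -2/5 ]
R3 <- R3 - (8/5)*R1:  [     0  -83/5   -4/5 ]
R3 <- R3 - (83/9)*R2:  [    0     0  26/9 ]
Upper-triangular form:
[ -5     6     3 ]
[  0  -9/5  -2/5 ]
[  0     0  26/9 ]
det(A) = (-1)^0 * (-5) * (-9/5) * (26/9) = 26  (0 row swaps -> sign +1)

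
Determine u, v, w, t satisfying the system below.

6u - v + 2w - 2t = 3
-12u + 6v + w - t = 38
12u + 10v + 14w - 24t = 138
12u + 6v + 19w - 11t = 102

(-2, 1, 4, -4)

Forward elimination on [A|b]:
R2 <- R2 - (-2)*R1:  [  0   4   5  -5  44 ]
R3 <- R3 - (2)*R1:  [   0   12   10  -20  132 ]
R4 <- R4 - (2)*R1:  [  0   8  15  -7  96 ]
R3 <- R3 - (3)*R2:  [  0   0  -5  -5   0 ]
R4 <- R4 - (2)*R2:  [ 0  0  5  3  8 ]
R4 <- R4 - (-1)*R3:  [  0   0   0  -2   8 ]
Row echelon form:
[ 6  -1   2  -2  |   3 ]
[ 0   4   5  -5  |  44 ]
[ 0   0  -5  -5  |   0 ]
[ 0   0   0  -2  |   8 ]
Back-substitution:
t = (8) / -2 = -4
w = (0 - (-5)*(-4)) / -5 = 4
v = (44 - (5)*(4) - (-5)*(-4)) / 4 = 1
u = (3 - (-1)*(1) - (2)*(4) - (-2)*(-4)) / 6 = -2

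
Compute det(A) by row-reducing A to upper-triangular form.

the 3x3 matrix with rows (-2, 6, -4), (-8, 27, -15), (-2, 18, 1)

Forward elimination:
R2 <- R2 - (4)*R1:  [ 0  3  1 ]
R3 <- R3 - (1)*R1:  [  0  12   5 ]
R3 <- R3 - (4)*R2:  [ 0  0  1 ]
Upper-triangular form:
[ -2  6  -4 ]
[  0  3   1 ]
[  0  0   1 ]
det(A) = (-1)^0 * (-2) * (3) * (1) = -6  (0 row swaps -> sign +1)

det(A) = -6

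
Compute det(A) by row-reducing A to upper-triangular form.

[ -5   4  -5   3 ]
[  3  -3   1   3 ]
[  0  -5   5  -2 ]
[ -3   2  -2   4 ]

Forward elimination:
R2 <- R2 - (-3/5)*R1:  [    0  -3/5    -2  24/5 ]
R4 <- R4 - (3/5)*R1:  [    0  -2/5     1  11/5 ]
R3 <- R3 - (25/3)*R2:  [    0     0  65/3   -42 ]
R4 <- R4 - (2/3)*R2:  [   0    0  7/3   -1 ]
R4 <- R4 - (7/65)*R3:  [      0       0       0  229/65 ]
Upper-triangular form:
[ -5     4    -5       3 ]
[  0  -3/5    -2    24/5 ]
[  0     0  65/3     -42 ]
[  0     0     0  229/65 ]
det(A) = (-1)^0 * (-5) * (-3/5) * (65/3) * (229/65) = 229  (0 row swaps -> sign +1)

det(A) = 229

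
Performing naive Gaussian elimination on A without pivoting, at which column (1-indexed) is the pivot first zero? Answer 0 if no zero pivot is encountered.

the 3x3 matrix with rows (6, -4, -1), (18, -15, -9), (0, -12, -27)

Naive forward elimination:
R2 <- R2 - (3)*R1:  [  0  -3  -6 ]
R3 <- R3 - (4)*R2:  [  0   0  -3 ]
All pivots nonzero; naive elimination completes without hitting a zero pivot.

first zero-pivot column = 0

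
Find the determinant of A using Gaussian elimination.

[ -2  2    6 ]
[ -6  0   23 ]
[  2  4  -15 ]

Forward elimination:
R2 <- R2 - (3)*R1:  [  0  -6   5 ]
R3 <- R3 - (-1)*R1:  [  0   6  -9 ]
R3 <- R3 - (-1)*R2:  [  0   0  -4 ]
Upper-triangular form:
[ -2   2   6 ]
[  0  -6   5 ]
[  0   0  -4 ]
det(A) = (-1)^0 * (-2) * (-6) * (-4) = -48  (0 row swaps -> sign +1)

det(A) = -48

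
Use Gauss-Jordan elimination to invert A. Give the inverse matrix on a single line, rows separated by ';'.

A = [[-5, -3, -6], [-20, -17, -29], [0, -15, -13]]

Gauss-Jordan on [A | I]:
R1 <- (1/-5)*R1:  [    1   3/5   6/5  |  -1/5     0     0 ]
R2 <- R2 - (-20)*R1:  [  0  -5  -5  |  -4   1   0 ]
R2 <- (1/-5)*R2:  [    0     1     1  |   4/5  -1/5     0 ]
R1 <- R1 - (3/5)*R2:  [      1       0     3/5  |  -17/25    3/25       0 ]
R3 <- R3 - (-15)*R2:  [  0   0   2  |  12  -3   1 ]
R3 <- (1/2)*R3:  [    0     0     1  |     6  -3/2   1/2 ]
R1 <- R1 - (3/5)*R3:  [       1        0        0  |  -107/25    51/50    -3/10 ]
R2 <- R2 - (1)*R3:  [     0      1      0  |  -26/5  13/10   -1/2 ]
Right block of [I | A^{-1}] is the inverse:
[ -107/25  51/50  -3/10 ]
[   -26/5  13/10   -1/2 ]
[       6   -3/2    1/2 ]

inverse = [-107/25 51/50 -3/10; -26/5 13/10 -1/2; 6 -3/2 1/2]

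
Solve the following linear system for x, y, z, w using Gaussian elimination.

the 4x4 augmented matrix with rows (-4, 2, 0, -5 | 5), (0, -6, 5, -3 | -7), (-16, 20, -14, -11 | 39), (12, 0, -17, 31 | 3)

(0, 0, -2, -1)

Forward elimination on [A|b]:
R3 <- R3 - (4)*R1:  [   0   12  -14    9   19 ]
R4 <- R4 - (-3)*R1:  [   0    6  -17   16   18 ]
R3 <- R3 - (-2)*R2:  [  0   0  -4   3   5 ]
R4 <- R4 - (-1)*R2:  [   0    0  -12   13   11 ]
R4 <- R4 - (3)*R3:  [  0   0   0   4  -4 ]
Row echelon form:
[ -4   2   0  -5  |   5 ]
[  0  -6   5  -3  |  -7 ]
[  0   0  -4   3  |   5 ]
[  0   0   0   4  |  -4 ]
Back-substitution:
w = (-4) / 4 = -1
z = (5 - (3)*(-1)) / -4 = -2
y = (-7 - (5)*(-2) - (-3)*(-1)) / -6 = 0
x = (5 - (2)*(0) - (-5)*(-1)) / -4 = 0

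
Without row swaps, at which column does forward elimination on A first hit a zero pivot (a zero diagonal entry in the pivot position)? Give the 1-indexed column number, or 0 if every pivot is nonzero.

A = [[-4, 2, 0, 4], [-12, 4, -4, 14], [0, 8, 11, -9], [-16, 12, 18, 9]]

first zero-pivot column = 0

Naive forward elimination:
R2 <- R2 - (3)*R1:  [  0  -2  -4   2 ]
R4 <- R4 - (4)*R1:  [  0   4  18  -7 ]
R3 <- R3 - (-4)*R2:  [  0   0  -5  -1 ]
R4 <- R4 - (-2)*R2:  [  0   0  10  -3 ]
R4 <- R4 - (-2)*R3:  [  0   0   0  -5 ]
All pivots nonzero; naive elimination completes without hitting a zero pivot.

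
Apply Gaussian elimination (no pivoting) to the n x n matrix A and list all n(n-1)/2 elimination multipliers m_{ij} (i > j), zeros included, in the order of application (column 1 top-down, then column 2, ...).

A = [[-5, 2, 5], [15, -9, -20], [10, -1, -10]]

multipliers: -3, -2, -1

Forward elimination:
R2 <- R2 - (-3)*R1:  [  0  -3  -5 ]
R3 <- R3 - (-2)*R1:  [ 0  3  0 ]
R3 <- R3 - (-1)*R2:  [  0   0  -5 ]
Multipliers (in order of application): m_{21} = -3, m_{31} = -2, m_{32} = -1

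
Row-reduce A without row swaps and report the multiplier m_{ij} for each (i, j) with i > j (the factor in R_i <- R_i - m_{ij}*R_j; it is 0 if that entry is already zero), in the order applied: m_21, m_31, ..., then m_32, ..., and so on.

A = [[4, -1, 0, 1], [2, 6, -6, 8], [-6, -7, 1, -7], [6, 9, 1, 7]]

Forward elimination:
R2 <- R2 - (1/2)*R1:  [    0  13/2    -6  15/2 ]
R3 <- R3 - (-3/2)*R1:  [     0  -17/2      1  -11/2 ]
R4 <- R4 - (3/2)*R1:  [    0  21/2     1  11/2 ]
R3 <- R3 - (-17/13)*R2:  [      0       0  -89/13   56/13 ]
R4 <- R4 - (21/13)*R2:  [      0       0  139/13  -86/13 ]
R4 <- R4 - (-139/89)*R3:  [     0      0      0  10/89 ]
Multipliers (in order of application): m_{21} = 1/2, m_{31} = -3/2, m_{41} = 3/2, m_{32} = -17/13, m_{42} = 21/13, m_{43} = -139/89

multipliers: 1/2, -3/2, 3/2, -17/13, 21/13, -139/89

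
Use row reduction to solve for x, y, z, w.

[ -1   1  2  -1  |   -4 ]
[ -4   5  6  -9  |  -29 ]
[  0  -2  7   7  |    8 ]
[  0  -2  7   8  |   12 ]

(-1, 3, -2, 4)

Forward elimination on [A|b]:
R2 <- R2 - (4)*R1:  [   0    1   -2   -5  -13 ]
R3 <- R3 - (-2)*R2:  [   0    0    3   -3  -18 ]
R4 <- R4 - (-2)*R2:  [   0    0    3   -2  -14 ]
R4 <- R4 - (1)*R3:  [ 0  0  0  1  4 ]
Row echelon form:
[ -1  1   2  -1  |   -4 ]
[  0  1  -2  -5  |  -13 ]
[  0  0   3  -3  |  -18 ]
[  0  0   0   1  |    4 ]
Back-substitution:
w = (4) / 1 = 4
z = (-18 - (-3)*(4)) / 3 = -2
y = (-13 - (-2)*(-2) - (-5)*(4)) / 1 = 3
x = (-4 - (1)*(3) - (2)*(-2) - (-1)*(4)) / -1 = -1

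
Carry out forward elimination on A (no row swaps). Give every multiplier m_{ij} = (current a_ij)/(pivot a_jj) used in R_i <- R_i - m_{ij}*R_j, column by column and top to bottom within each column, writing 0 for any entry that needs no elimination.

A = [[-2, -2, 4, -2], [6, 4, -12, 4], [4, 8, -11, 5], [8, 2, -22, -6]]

Forward elimination:
R2 <- R2 - (-3)*R1:  [  0  -2   0  -2 ]
R3 <- R3 - (-2)*R1:  [  0   4  -3   1 ]
R4 <- R4 - (-4)*R1:  [   0   -6   -6  -14 ]
R3 <- R3 - (-2)*R2:  [  0   0  -3  -3 ]
R4 <- R4 - (3)*R2:  [  0   0  -6  -8 ]
R4 <- R4 - (2)*R3:  [  0   0   0  -2 ]
Multipliers (in order of application): m_{21} = -3, m_{31} = -2, m_{41} = -4, m_{32} = -2, m_{42} = 3, m_{43} = 2

multipliers: -3, -2, -4, -2, 3, 2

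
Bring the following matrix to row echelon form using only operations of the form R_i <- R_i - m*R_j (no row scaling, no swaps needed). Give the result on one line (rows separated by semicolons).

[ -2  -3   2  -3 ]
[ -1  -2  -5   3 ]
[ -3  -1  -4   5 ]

REF = [-2 -3 2 -3; 0 -1/2 -6 9/2; 0 0 -49 41]

Forward elimination:
R2 <- R2 - (1/2)*R1:  [    0  -1/2    -6   9/2 ]
R3 <- R3 - (3/2)*R1:  [    0   7/2    -7  19/2 ]
R3 <- R3 - (-7)*R2:  [   0    0  -49   41 ]
Row echelon form:
[ -2    -3    2   -3 ]
[  0  -1/2   -6  9/2 ]
[  0     0  -49   41 ]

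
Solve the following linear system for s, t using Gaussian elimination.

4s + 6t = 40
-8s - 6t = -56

Forward elimination on [A|b]:
R2 <- R2 - (-2)*R1:  [  0   6  24 ]
Row echelon form:
[ 4  6  |  40 ]
[ 0  6  |  24 ]
Back-substitution:
t = (24) / 6 = 4
s = (40 - (6)*(4)) / 4 = 4

(4, 4)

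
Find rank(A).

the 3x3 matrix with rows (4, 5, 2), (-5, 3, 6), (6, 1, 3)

rank(A) = 3

Row reduction:
R2 <- R2 - (-5/4)*R1:  [    0  37/4  17/2 ]
R3 <- R3 - (3/2)*R1:  [     0  -13/2      0 ]
R3 <- R3 - (-26/37)*R2:  [      0       0  221/37 ]
Row echelon form:
[ 4     5       2 ]
[ 0  37/4    17/2 ]
[ 0     0  221/37 ]
Nonzero rows / pivot columns: 3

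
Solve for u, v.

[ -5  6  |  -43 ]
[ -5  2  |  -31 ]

Forward elimination on [A|b]:
R2 <- R2 - (1)*R1:  [  0  -4  12 ]
Row echelon form:
[ -5   6  |  -43 ]
[  0  -4  |   12 ]
Back-substitution:
v = (12) / -4 = -3
u = (-43 - (6)*(-3)) / -5 = 5

(5, -3)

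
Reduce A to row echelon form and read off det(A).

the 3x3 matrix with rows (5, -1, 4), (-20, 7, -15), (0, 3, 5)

Forward elimination:
R2 <- R2 - (-4)*R1:  [ 0  3  1 ]
R3 <- R3 - (1)*R2:  [ 0  0  4 ]
Upper-triangular form:
[ 5  -1  4 ]
[ 0   3  1 ]
[ 0   0  4 ]
det(A) = (-1)^0 * (5) * (3) * (4) = 60  (0 row swaps -> sign +1)

det(A) = 60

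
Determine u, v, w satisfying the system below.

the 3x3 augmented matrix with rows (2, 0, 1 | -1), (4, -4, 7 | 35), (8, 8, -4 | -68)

Forward elimination on [A|b]:
R2 <- R2 - (2)*R1:  [  0  -4   5  37 ]
R3 <- R3 - (4)*R1:  [   0    8   -8  -64 ]
R3 <- R3 - (-2)*R2:  [  0   0   2  10 ]
Row echelon form:
[ 2   0  1  |  -1 ]
[ 0  -4  5  |  37 ]
[ 0   0  2  |  10 ]
Back-substitution:
w = (10) / 2 = 5
v = (37 - (5)*(5)) / -4 = -3
u = (-1 - (1)*(5)) / 2 = -3

(-3, -3, 5)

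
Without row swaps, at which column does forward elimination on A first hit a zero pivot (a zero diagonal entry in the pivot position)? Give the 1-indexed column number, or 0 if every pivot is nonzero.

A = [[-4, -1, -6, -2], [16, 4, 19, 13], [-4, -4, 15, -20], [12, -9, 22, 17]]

first zero-pivot column = 2

Naive forward elimination:
R2 <- R2 - (-4)*R1:  [  0   0  -5   5 ]
R3 <- R3 - (1)*R1:  [   0   -3   21  -18 ]
R4 <- R4 - (-3)*R1:  [   0  -12    4   11 ]
Matrix at this point:
[ -4   -1  -6   -2 ]
[  0    0  -5    5 ]
[  0   -3  21  -18 ]
[  0  -12   4   11 ]
Pivot entry (2,2) is zero but row 3 has -3 in column 2 -> naive elimination stops; a row interchange (e.g. R2 <-> R3) would be required here.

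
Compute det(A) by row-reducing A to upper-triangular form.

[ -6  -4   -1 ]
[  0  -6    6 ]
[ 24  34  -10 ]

Forward elimination:
R3 <- R3 - (-4)*R1:  [   0   18  -14 ]
R3 <- R3 - (-3)*R2:  [ 0  0  4 ]
Upper-triangular form:
[ -6  -4  -1 ]
[  0  -6   6 ]
[  0   0   4 ]
det(A) = (-1)^0 * (-6) * (-6) * (4) = 144  (0 row swaps -> sign +1)

det(A) = 144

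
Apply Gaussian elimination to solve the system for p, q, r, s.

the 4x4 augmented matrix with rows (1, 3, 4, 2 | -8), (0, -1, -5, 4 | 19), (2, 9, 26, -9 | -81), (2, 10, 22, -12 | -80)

(-1, -1, -2, 2)

Forward elimination on [A|b]:
R3 <- R3 - (2)*R1:  [   0    3   18  -13  -65 ]
R4 <- R4 - (2)*R1:  [   0    4   14  -16  -64 ]
R3 <- R3 - (-3)*R2:  [  0   0   3  -1  -8 ]
R4 <- R4 - (-4)*R2:  [  0   0  -6   0  12 ]
R4 <- R4 - (-2)*R3:  [  0   0   0  -2  -4 ]
Row echelon form:
[ 1   3   4   2  |  -8 ]
[ 0  -1  -5   4  |  19 ]
[ 0   0   3  -1  |  -8 ]
[ 0   0   0  -2  |  -4 ]
Back-substitution:
s = (-4) / -2 = 2
r = (-8 - (-1)*(2)) / 3 = -2
q = (19 - (-5)*(-2) - (4)*(2)) / -1 = -1
p = (-8 - (3)*(-1) - (4)*(-2) - (2)*(2)) / 1 = -1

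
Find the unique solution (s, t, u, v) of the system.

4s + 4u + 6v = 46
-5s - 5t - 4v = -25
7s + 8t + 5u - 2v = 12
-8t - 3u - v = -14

Forward elimination on [A|b]:
R2 <- R2 - (-5/4)*R1:  [    0    -5     5   7/2  65/2 ]
R3 <- R3 - (7/4)*R1:  [      0       8      -2   -25/2  -137/2 ]
R3 <- R3 - (-8/5)*R2:  [      0       0       6  -69/10   -33/2 ]
R4 <- R4 - (8/5)*R2:  [     0      0    -11  -33/5    -66 ]
R4 <- R4 - (-11/6)*R3:  [      0       0       0   -77/4  -385/4 ]
Row echelon form:
[ 4   0  4       6  |      46 ]
[ 0  -5  5     7/2  |    65/2 ]
[ 0   0  6  -69/10  |   -33/2 ]
[ 0   0  0   -77/4  |  -385/4 ]
Back-substitution:
v = (-385/4) / (-77/4) = 5
u = (-33/2 - (-69/10)*(5)) / 6 = 3
t = (65/2 - (5)*(3) - (7/2)*(5)) / -5 = 0
s = (46 - (4)*(3) - (6)*(5)) / 4 = 1

(1, 0, 3, 5)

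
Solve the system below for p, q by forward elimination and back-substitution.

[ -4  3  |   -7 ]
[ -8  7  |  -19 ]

Forward elimination on [A|b]:
R2 <- R2 - (2)*R1:  [  0   1  -5 ]
Row echelon form:
[ -4  3  |  -7 ]
[  0  1  |  -5 ]
Back-substitution:
q = (-5) / 1 = -5
p = (-7 - (3)*(-5)) / -4 = -2

(-2, -5)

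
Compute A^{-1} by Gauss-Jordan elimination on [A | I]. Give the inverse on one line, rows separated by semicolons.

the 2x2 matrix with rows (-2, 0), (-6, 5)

Gauss-Jordan on [A | I]:
R1 <- (1/-2)*R1:  [    1     0  |  -1/2     0 ]
R2 <- R2 - (-6)*R1:  [  0   5  |  -3   1 ]
R2 <- (1/5)*R2:  [    0     1  |  -3/5   1/5 ]
Right block of [I | A^{-1}] is the inverse:
[ -1/2    0 ]
[ -3/5  1/5 ]

inverse = [-1/2 0; -3/5 1/5]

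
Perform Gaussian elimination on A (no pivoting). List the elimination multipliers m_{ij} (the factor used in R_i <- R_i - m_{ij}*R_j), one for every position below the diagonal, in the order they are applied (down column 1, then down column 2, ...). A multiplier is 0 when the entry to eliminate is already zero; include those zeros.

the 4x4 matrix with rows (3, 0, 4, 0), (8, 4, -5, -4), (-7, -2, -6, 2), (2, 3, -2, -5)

Forward elimination:
R2 <- R2 - (8/3)*R1:  [     0      4  -47/3     -4 ]
R3 <- R3 - (-7/3)*R1:  [    0    -2  10/3     2 ]
R4 <- R4 - (2/3)*R1:  [     0      3  -14/3     -5 ]
R3 <- R3 - (-1/2)*R2:  [    0     0  -9/2     0 ]
R4 <- R4 - (3/4)*R2:  [     0      0  85/12     -2 ]
R4 <- R4 - (-85/54)*R3:  [  0   0   0  -2 ]
Multipliers (in order of application): m_{21} = 8/3, m_{31} = -7/3, m_{41} = 2/3, m_{32} = -1/2, m_{42} = 3/4, m_{43} = -85/54

multipliers: 8/3, -7/3, 2/3, -1/2, 3/4, -85/54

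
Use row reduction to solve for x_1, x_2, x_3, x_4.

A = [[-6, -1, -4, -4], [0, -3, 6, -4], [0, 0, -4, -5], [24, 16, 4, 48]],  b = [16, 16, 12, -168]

(-2, 4, 2, -4)

Forward elimination on [A|b]:
R4 <- R4 - (-4)*R1:  [    0    12   -12    32  -104 ]
R4 <- R4 - (-4)*R2:  [   0    0   12   16  -40 ]
R4 <- R4 - (-3)*R3:  [  0   0   0   1  -4 ]
Row echelon form:
[ -6  -1  -4  -4  |  16 ]
[  0  -3   6  -4  |  16 ]
[  0   0  -4  -5  |  12 ]
[  0   0   0   1  |  -4 ]
Back-substitution:
x_4 = (-4) / 1 = -4
x_3 = (12 - (-5)*(-4)) / -4 = 2
x_2 = (16 - (6)*(2) - (-4)*(-4)) / -3 = 4
x_1 = (16 - (-1)*(4) - (-4)*(2) - (-4)*(-4)) / -6 = -2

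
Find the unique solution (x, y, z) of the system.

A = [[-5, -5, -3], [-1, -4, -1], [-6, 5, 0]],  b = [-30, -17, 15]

Forward elimination on [A|b]:
R2 <- R2 - (1/5)*R1:  [    0    -3  -2/5   -11 ]
R3 <- R3 - (6/5)*R1:  [    0    11  18/5    51 ]
R3 <- R3 - (-11/3)*R2:  [     0      0  32/15   32/3 ]
Row echelon form:
[ -5  -5     -3  |   -30 ]
[  0  -3   -2/5  |   -11 ]
[  0   0  32/15  |  32/3 ]
Back-substitution:
z = (32/3) / (32/15) = 5
y = (-11 - (-2/5)*(5)) / -3 = 3
x = (-30 - (-5)*(3) - (-3)*(5)) / -5 = 0

(0, 3, 5)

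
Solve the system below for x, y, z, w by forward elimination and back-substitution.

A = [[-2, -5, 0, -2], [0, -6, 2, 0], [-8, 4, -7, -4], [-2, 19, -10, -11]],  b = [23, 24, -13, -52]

(-1, -3, 3, -3)

Forward elimination on [A|b]:
R3 <- R3 - (4)*R1:  [    0    24    -7     4  -105 ]
R4 <- R4 - (1)*R1:  [   0   24  -10   -9  -75 ]
R3 <- R3 - (-4)*R2:  [  0   0   1   4  -9 ]
R4 <- R4 - (-4)*R2:  [  0   0  -2  -9  21 ]
R4 <- R4 - (-2)*R3:  [  0   0   0  -1   3 ]
Row echelon form:
[ -2  -5  0  -2  |  23 ]
[  0  -6  2   0  |  24 ]
[  0   0  1   4  |  -9 ]
[  0   0  0  -1  |   3 ]
Back-substitution:
w = (3) / -1 = -3
z = (-9 - (4)*(-3)) / 1 = 3
y = (24 - (2)*(3)) / -6 = -3
x = (23 - (-5)*(-3) - (-2)*(-3)) / -2 = -1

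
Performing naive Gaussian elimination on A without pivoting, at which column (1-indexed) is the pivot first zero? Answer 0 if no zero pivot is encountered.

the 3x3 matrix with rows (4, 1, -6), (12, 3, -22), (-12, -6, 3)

first zero-pivot column = 2

Naive forward elimination:
R2 <- R2 - (3)*R1:  [  0   0  -4 ]
R3 <- R3 - (-3)*R1:  [   0   -3  -15 ]
Matrix at this point:
[ 4   1   -6 ]
[ 0   0   -4 ]
[ 0  -3  -15 ]
Pivot entry (2,2) is zero but row 3 has -3 in column 2 -> naive elimination stops; a row interchange (e.g. R2 <-> R3) would be required here.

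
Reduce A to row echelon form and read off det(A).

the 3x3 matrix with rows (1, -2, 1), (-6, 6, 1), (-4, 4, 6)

det(A) = -32

Forward elimination:
R2 <- R2 - (-6)*R1:  [  0  -6   7 ]
R3 <- R3 - (-4)*R1:  [  0  -4  10 ]
R3 <- R3 - (2/3)*R2:  [    0     0  16/3 ]
Upper-triangular form:
[ 1  -2     1 ]
[ 0  -6     7 ]
[ 0   0  16/3 ]
det(A) = (-1)^0 * (1) * (-6) * (16/3) = -32  (0 row swaps -> sign +1)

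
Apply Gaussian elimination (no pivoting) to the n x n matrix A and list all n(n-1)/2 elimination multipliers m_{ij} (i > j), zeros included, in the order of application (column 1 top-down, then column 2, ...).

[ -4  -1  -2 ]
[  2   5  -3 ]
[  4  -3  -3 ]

Forward elimination:
R2 <- R2 - (-1/2)*R1:  [   0  9/2   -4 ]
R3 <- R3 - (-1)*R1:  [  0  -4  -5 ]
R3 <- R3 - (-8/9)*R2:  [     0      0  -77/9 ]
Multipliers (in order of application): m_{21} = -1/2, m_{31} = -1, m_{32} = -8/9

multipliers: -1/2, -1, -8/9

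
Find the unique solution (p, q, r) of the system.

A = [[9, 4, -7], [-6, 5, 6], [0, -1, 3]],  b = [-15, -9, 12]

Forward elimination on [A|b]:
R2 <- R2 - (-2/3)*R1:  [    0  23/3   4/3   -19 ]
R3 <- R3 - (-3/23)*R2:  [      0       0   73/23  219/23 ]
Row echelon form:
[ 9     4     -7  |     -15 ]
[ 0  23/3    4/3  |     -19 ]
[ 0     0  73/23  |  219/23 ]
Back-substitution:
r = (219/23) / (73/23) = 3
q = (-19 - (4/3)*(3)) / (23/3) = -3
p = (-15 - (4)*(-3) - (-7)*(3)) / 9 = 2

(2, -3, 3)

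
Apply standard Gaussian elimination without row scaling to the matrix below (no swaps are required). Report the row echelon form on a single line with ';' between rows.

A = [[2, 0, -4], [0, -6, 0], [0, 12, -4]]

Forward elimination:
R3 <- R3 - (-2)*R2:  [  0   0  -4 ]
Row echelon form:
[ 2   0  -4 ]
[ 0  -6   0 ]
[ 0   0  -4 ]

REF = [2 0 -4; 0 -6 0; 0 0 -4]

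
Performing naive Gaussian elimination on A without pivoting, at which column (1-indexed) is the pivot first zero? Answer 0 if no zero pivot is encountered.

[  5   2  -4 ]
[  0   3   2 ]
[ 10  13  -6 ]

Naive forward elimination:
R3 <- R3 - (2)*R1:  [ 0  9  2 ]
R3 <- R3 - (3)*R2:  [  0   0  -4 ]
All pivots nonzero; naive elimination completes without hitting a zero pivot.

first zero-pivot column = 0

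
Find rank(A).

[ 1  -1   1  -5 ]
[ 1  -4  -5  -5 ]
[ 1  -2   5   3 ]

Row reduction:
R2 <- R2 - (1)*R1:  [  0  -3  -6   0 ]
R3 <- R3 - (1)*R1:  [  0  -1   4   8 ]
R3 <- R3 - (1/3)*R2:  [ 0  0  6  8 ]
Row echelon form:
[ 1  -1   1  -5 ]
[ 0  -3  -6   0 ]
[ 0   0   6   8 ]
Nonzero rows / pivot columns: 3

rank(A) = 3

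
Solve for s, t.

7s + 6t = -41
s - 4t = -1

(-5, -1)

Forward elimination on [A|b]:
R2 <- R2 - (1/7)*R1:  [     0  -34/7   34/7 ]
Row echelon form:
[ 7      6  |   -41 ]
[ 0  -34/7  |  34/7 ]
Back-substitution:
t = (34/7) / (-34/7) = -1
s = (-41 - (6)*(-1)) / 7 = -5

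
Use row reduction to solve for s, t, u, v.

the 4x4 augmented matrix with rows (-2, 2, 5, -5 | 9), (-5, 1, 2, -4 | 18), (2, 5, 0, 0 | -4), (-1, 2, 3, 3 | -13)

(-2, 0, -2, -3)

Forward elimination on [A|b]:
R2 <- R2 - (5/2)*R1:  [     0     -4  -21/2   17/2   -9/2 ]
R3 <- R3 - (-1)*R1:  [  0   7   5  -5   5 ]
R4 <- R4 - (1/2)*R1:  [     0      1    1/2   11/2  -35/2 ]
R3 <- R3 - (-7/4)*R2:  [      0       0  -107/8    79/8   -23/8 ]
R4 <- R4 - (-1/4)*R2:  [      0       0   -17/8    61/8  -149/8 ]
R4 <- R4 - (17/107)*R3:  [         0          0          0    648/107  -1944/107 ]
Row echelon form:
[ -2   2       5       -5  |          9 ]
[  0  -4   -21/2     17/2  |       -9/2 ]
[  0   0  -107/8     79/8  |      -23/8 ]
[  0   0       0  648/107  |  -1944/107 ]
Back-substitution:
v = (-1944/107) / (648/107) = -3
u = (-23/8 - (79/8)*(-3)) / (-107/8) = -2
t = (-9/2 - (-21/2)*(-2) - (17/2)*(-3)) / -4 = 0
s = (9 - (2)*(0) - (5)*(-2) - (-5)*(-3)) / -2 = -2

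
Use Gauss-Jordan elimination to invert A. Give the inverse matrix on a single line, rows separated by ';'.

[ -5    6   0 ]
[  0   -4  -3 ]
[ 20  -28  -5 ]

inverse = [8/5 -3/4 9/20; 3/2 -5/8 3/8; -2 1/2 -1/2]

Gauss-Jordan on [A | I]:
R1 <- (1/-5)*R1:  [    1  -6/5     0  |  -1/5     0     0 ]
R3 <- R3 - (20)*R1:  [  0  -4  -5  |   4   0   1 ]
R2 <- (1/-4)*R2:  [    0     1   3/4  |     0  -1/4     0 ]
R1 <- R1 - (-6/5)*R2:  [     1      0   9/10  |   -1/5  -3/10      0 ]
R3 <- R3 - (-4)*R2:  [  0   0  -2  |   4  -1   1 ]
R3 <- (1/-2)*R3:  [    0     0     1  |    -2   1/2  -1/2 ]
R1 <- R1 - (9/10)*R3:  [    1     0     0  |   8/5  -3/4  9/20 ]
R2 <- R2 - (3/4)*R3:  [    0     1     0  |   3/2  -5/8   3/8 ]
Right block of [I | A^{-1}] is the inverse:
[ 8/5  -3/4  9/20 ]
[ 3/2  -5/8   3/8 ]
[  -2   1/2  -1/2 ]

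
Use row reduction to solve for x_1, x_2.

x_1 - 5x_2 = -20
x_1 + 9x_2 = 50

Forward elimination on [A|b]:
R2 <- R2 - (1)*R1:  [  0  14  70 ]
Row echelon form:
[ 1  -5  |  -20 ]
[ 0  14  |   70 ]
Back-substitution:
x_2 = (70) / 14 = 5
x_1 = (-20 - (-5)*(5)) / 1 = 5

(5, 5)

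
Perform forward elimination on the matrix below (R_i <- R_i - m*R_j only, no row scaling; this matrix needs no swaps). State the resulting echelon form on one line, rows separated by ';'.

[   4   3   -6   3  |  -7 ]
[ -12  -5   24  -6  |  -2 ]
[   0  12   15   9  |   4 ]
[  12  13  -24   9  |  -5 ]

Forward elimination:
R2 <- R2 - (-3)*R1:  [   0    4    6    3  -23 ]
R4 <- R4 - (3)*R1:  [  0   4  -6   0  16 ]
R3 <- R3 - (3)*R2:  [  0   0  -3   0  73 ]
R4 <- R4 - (1)*R2:  [   0    0  -12   -3   39 ]
R4 <- R4 - (4)*R3:  [    0     0     0    -3  -253 ]
Row echelon form:
[ 4  3  -6   3  |    -7 ]
[ 0  4   6   3  |   -23 ]
[ 0  0  -3   0  |    73 ]
[ 0  0   0  -3  |  -253 ]

REF = [4 3 -6 3 -7; 0 4 6 3 -23; 0 0 -3 0 73; 0 0 0 -3 -253]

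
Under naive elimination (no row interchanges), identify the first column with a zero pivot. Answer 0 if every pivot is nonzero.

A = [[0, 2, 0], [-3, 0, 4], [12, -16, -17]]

first zero-pivot column = 1

Naive forward elimination:
Pivot entry (1,1) is zero but row 2 has -3 in column 1 -> naive elimination stops; a row interchange (e.g. R1 <-> R2) would be required here.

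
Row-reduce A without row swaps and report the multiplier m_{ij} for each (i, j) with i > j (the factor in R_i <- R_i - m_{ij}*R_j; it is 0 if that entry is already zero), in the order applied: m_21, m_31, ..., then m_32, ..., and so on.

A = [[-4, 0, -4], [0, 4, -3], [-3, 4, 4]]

multipliers: 0, 3/4, 1

Forward elimination:
R2: entry in column 1 is already 0 -> m_{21} = 0 (no row operation needed)
R3 <- R3 - (3/4)*R1:  [ 0  4  7 ]
R3 <- R3 - (1)*R2:  [  0   0  10 ]
Multipliers (in order of application): m_{21} = 0, m_{31} = 3/4, m_{32} = 1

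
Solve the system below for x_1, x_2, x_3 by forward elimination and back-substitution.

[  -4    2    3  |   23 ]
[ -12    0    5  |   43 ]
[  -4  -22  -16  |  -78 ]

Forward elimination on [A|b]:
R2 <- R2 - (3)*R1:  [   0   -6   -4  -26 ]
R3 <- R3 - (1)*R1:  [    0   -24   -19  -101 ]
R3 <- R3 - (4)*R2:  [  0   0  -3   3 ]
Row echelon form:
[ -4   2   3  |   23 ]
[  0  -6  -4  |  -26 ]
[  0   0  -3  |    3 ]
Back-substitution:
x_3 = (3) / -3 = -1
x_2 = (-26 - (-4)*(-1)) / -6 = 5
x_1 = (23 - (2)*(5) - (3)*(-1)) / -4 = -4

(-4, 5, -1)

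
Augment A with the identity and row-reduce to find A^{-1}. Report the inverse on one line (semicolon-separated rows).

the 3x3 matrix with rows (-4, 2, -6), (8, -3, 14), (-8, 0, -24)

inverse = [9/2 3 5/8; 5 3 1/2; -3/2 -1 -1/4]

Gauss-Jordan on [A | I]:
R1 <- (1/-4)*R1:  [    1  -1/2   3/2  |  -1/4     0     0 ]
R2 <- R2 - (8)*R1:  [ 0  1  2  |  2  1  0 ]
R3 <- R3 - (-8)*R1:  [   0   -4  -12  |   -2    0    1 ]
R1 <- R1 - (-1/2)*R2:  [   1    0  5/2  |  3/4  1/2    0 ]
R3 <- R3 - (-4)*R2:  [  0   0  -4  |   6   4   1 ]
R3 <- (1/-4)*R3:  [    0     0     1  |  -3/2    -1  -1/4 ]
R1 <- R1 - (5/2)*R3:  [   1    0    0  |  9/2    3  5/8 ]
R2 <- R2 - (2)*R3:  [   0    1    0  |    5    3  1/2 ]
Right block of [I | A^{-1}] is the inverse:
[  9/2   3   5/8 ]
[    5   3   1/2 ]
[ -3/2  -1  -1/4 ]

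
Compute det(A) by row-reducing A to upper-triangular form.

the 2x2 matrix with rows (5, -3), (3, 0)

det(A) = 9

Forward elimination:
R2 <- R2 - (3/5)*R1:  [   0  9/5 ]
Upper-triangular form:
[ 5   -3 ]
[ 0  9/5 ]
det(A) = (-1)^0 * (5) * (9/5) = 9  (0 row swaps -> sign +1)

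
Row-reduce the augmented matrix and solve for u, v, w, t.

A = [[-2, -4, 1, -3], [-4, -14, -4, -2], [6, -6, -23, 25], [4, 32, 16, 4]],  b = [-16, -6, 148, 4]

Forward elimination on [A|b]:
R2 <- R2 - (2)*R1:  [  0  -6  -6   4  26 ]
R3 <- R3 - (-3)*R1:  [   0  -18  -20   16  100 ]
R4 <- R4 - (-2)*R1:  [   0   24   18   -2  -28 ]
R3 <- R3 - (3)*R2:  [  0   0  -2   4  22 ]
R4 <- R4 - (-4)*R2:  [  0   0  -6  14  76 ]
R4 <- R4 - (3)*R3:  [  0   0   0   2  10 ]
Row echelon form:
[ -2  -4   1  -3  |  -16 ]
[  0  -6  -6   4  |   26 ]
[  0   0  -2   4  |   22 ]
[  0   0   0   2  |   10 ]
Back-substitution:
t = (10) / 2 = 5
w = (22 - (4)*(5)) / -2 = -1
v = (26 - (-6)*(-1) - (4)*(5)) / -6 = 0
u = (-16 - (-4)*(0) - (1)*(-1) - (-3)*(5)) / -2 = 0

(0, 0, -1, 5)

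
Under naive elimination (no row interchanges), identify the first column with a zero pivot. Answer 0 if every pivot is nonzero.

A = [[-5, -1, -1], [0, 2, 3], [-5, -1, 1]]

first zero-pivot column = 0

Naive forward elimination:
R3 <- R3 - (1)*R1:  [ 0  0  2 ]
All pivots nonzero; naive elimination completes without hitting a zero pivot.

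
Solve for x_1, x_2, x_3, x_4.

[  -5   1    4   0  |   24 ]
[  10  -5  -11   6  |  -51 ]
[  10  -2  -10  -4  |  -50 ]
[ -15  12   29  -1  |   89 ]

Forward elimination on [A|b]:
R2 <- R2 - (-2)*R1:  [  0  -3  -3   6  -3 ]
R3 <- R3 - (-2)*R1:  [  0   0  -2  -4  -2 ]
R4 <- R4 - (3)*R1:  [  0   9  17  -1  17 ]
R4 <- R4 - (-3)*R2:  [  0   0   8  17   8 ]
R4 <- R4 - (-4)*R3:  [ 0  0  0  1  0 ]
Row echelon form:
[ -5   1   4   0  |  24 ]
[  0  -3  -3   6  |  -3 ]
[  0   0  -2  -4  |  -2 ]
[  0   0   0   1  |   0 ]
Back-substitution:
x_4 = (0) / 1 = 0
x_3 = (-2 - (-4)*(0)) / -2 = 1
x_2 = (-3 - (-3)*(1) - (6)*(0)) / -3 = 0
x_1 = (24 - (1)*(0) - (4)*(1)) / -5 = -4

(-4, 0, 1, 0)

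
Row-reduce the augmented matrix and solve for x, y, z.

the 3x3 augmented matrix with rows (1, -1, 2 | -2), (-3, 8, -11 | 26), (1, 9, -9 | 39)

(3, 3, -1)

Forward elimination on [A|b]:
R2 <- R2 - (-3)*R1:  [  0   5  -5  20 ]
R3 <- R3 - (1)*R1:  [   0   10  -11   41 ]
R3 <- R3 - (2)*R2:  [  0   0  -1   1 ]
Row echelon form:
[ 1  -1   2  |  -2 ]
[ 0   5  -5  |  20 ]
[ 0   0  -1  |   1 ]
Back-substitution:
z = (1) / -1 = -1
y = (20 - (-5)*(-1)) / 5 = 3
x = (-2 - (-1)*(3) - (2)*(-1)) / 1 = 3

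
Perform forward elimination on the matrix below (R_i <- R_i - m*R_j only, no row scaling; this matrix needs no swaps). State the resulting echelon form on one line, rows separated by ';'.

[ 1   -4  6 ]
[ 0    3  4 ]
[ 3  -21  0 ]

REF = [1 -4 6; 0 3 4; 0 0 -6]

Forward elimination:
R3 <- R3 - (3)*R1:  [   0   -9  -18 ]
R3 <- R3 - (-3)*R2:  [  0   0  -6 ]
Row echelon form:
[ 1  -4   6 ]
[ 0   3   4 ]
[ 0   0  -6 ]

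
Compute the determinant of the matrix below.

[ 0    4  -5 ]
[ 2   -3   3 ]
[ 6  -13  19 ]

det(A) = -40

Forward elimination:
R1 <-> R2   (pivot in column 1 was zero)
[ 2   -3   3 ]
[ 0    4  -5 ]
[ 6  -13  19 ]
R3 <- R3 - (3)*R1:  [  0  -4  10 ]
R3 <- R3 - (-1)*R2:  [ 0  0  5 ]
Upper-triangular form:
[ 2  -3   3 ]
[ 0   4  -5 ]
[ 0   0   5 ]
det(A) = (-1)^1 * (2) * (4) * (5) = -40  (1 row swap -> sign -1)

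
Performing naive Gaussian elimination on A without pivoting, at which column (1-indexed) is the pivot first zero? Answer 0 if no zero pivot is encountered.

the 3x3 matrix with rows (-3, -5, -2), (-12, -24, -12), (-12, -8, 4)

Naive forward elimination:
R2 <- R2 - (4)*R1:  [  0  -4  -4 ]
R3 <- R3 - (4)*R1:  [  0  12  12 ]
R3 <- R3 - (-3)*R2:  [ 0  0  0 ]
Matrix at this point:
[ -3  -5  -2 ]
[  0  -4  -4 ]
[  0   0   0 ]
Pivot entry (3,3) in the last row is zero and there are no rows below to swap with -> zero pivot in column 3 (A is singular).

first zero-pivot column = 3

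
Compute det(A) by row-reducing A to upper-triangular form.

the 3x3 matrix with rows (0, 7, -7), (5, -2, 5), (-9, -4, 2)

det(A) = -119

Forward elimination:
R1 <-> R2   (pivot in column 1 was zero)
[  5  -2   5 ]
[  0   7  -7 ]
[ -9  -4   2 ]
R3 <- R3 - (-9/5)*R1:  [     0  -38/5     11 ]
R3 <- R3 - (-38/35)*R2:  [    0     0  17/5 ]
Upper-triangular form:
[ 5  -2     5 ]
[ 0   7    -7 ]
[ 0   0  17/5 ]
det(A) = (-1)^1 * (5) * (7) * (17/5) = -119  (1 row swap -> sign -1)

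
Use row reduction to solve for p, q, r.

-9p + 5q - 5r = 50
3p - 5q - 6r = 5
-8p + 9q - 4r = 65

Forward elimination on [A|b]:
R2 <- R2 - (-1/3)*R1:  [     0  -10/3  -23/3   65/3 ]
R3 <- R3 - (8/9)*R1:  [     0   41/9    4/9  185/9 ]
R3 <- R3 - (-41/30)*R2:  [       0        0  -301/30    301/6 ]
Row echelon form:
[ -9      5       -5  |     50 ]
[  0  -10/3    -23/3  |   65/3 ]
[  0      0  -301/30  |  301/6 ]
Back-substitution:
r = (301/6) / (-301/30) = -5
q = (65/3 - (-23/3)*(-5)) / (-10/3) = 5
p = (50 - (5)*(5) - (-5)*(-5)) / -9 = 0

(0, 5, -5)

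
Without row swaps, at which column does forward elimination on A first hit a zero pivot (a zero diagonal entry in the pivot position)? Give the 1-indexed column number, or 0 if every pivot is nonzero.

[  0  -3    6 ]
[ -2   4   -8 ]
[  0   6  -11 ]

first zero-pivot column = 1

Naive forward elimination:
Pivot entry (1,1) is zero but row 2 has -2 in column 1 -> naive elimination stops; a row interchange (e.g. R1 <-> R2) would be required here.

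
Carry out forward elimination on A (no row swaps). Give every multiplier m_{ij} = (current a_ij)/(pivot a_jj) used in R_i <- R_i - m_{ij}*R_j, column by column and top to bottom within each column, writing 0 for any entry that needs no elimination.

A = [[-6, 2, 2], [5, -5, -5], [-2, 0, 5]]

multipliers: -5/6, 1/3, 1/5

Forward elimination:
R2 <- R2 - (-5/6)*R1:  [     0  -10/3  -10/3 ]
R3 <- R3 - (1/3)*R1:  [    0  -2/3  13/3 ]
R3 <- R3 - (1/5)*R2:  [ 0  0  5 ]
Multipliers (in order of application): m_{21} = -5/6, m_{31} = 1/3, m_{32} = 1/5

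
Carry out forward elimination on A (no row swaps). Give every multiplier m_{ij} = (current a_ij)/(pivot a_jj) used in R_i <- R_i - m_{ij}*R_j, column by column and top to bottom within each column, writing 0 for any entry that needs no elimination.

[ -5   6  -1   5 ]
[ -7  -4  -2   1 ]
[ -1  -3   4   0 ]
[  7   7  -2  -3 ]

Forward elimination:
R2 <- R2 - (7/5)*R1:  [     0  -62/5   -3/5     -6 ]
R3 <- R3 - (1/5)*R1:  [     0  -21/5   21/5     -1 ]
R4 <- R4 - (-7/5)*R1:  [     0   77/5  -17/5      4 ]
R3 <- R3 - (21/62)*R2:  [      0       0  273/62   32/31 ]
R4 <- R4 - (-77/62)*R2:  [       0        0  -257/62  -107/31 ]
R4 <- R4 - (-257/273)*R3:  [        0         0         0  -677/273 ]
Multipliers (in order of application): m_{21} = 7/5, m_{31} = 1/5, m_{41} = -7/5, m_{32} = 21/62, m_{42} = -77/62, m_{43} = -257/273

multipliers: 7/5, 1/5, -7/5, 21/62, -77/62, -257/273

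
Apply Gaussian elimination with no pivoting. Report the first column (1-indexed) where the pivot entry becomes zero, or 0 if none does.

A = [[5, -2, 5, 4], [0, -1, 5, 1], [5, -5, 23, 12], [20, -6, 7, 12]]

first zero-pivot column = 0

Naive forward elimination:
R3 <- R3 - (1)*R1:  [  0  -3  18   8 ]
R4 <- R4 - (4)*R1:  [   0    2  -13   -4 ]
R3 <- R3 - (3)*R2:  [ 0  0  3  5 ]
R4 <- R4 - (-2)*R2:  [  0   0  -3  -2 ]
R4 <- R4 - (-1)*R3:  [ 0  0  0  3 ]
All pivots nonzero; naive elimination completes without hitting a zero pivot.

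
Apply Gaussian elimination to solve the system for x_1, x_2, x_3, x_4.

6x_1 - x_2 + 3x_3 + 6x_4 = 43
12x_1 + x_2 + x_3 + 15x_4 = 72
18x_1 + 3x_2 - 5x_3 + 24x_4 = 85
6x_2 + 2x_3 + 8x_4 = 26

(2, -1, 4, 3)

Forward elimination on [A|b]:
R2 <- R2 - (2)*R1:  [   0    3   -5    3  -14 ]
R3 <- R3 - (3)*R1:  [   0    6  -14    6  -44 ]
R3 <- R3 - (2)*R2:  [   0    0   -4    0  -16 ]
R4 <- R4 - (2)*R2:  [  0   0  12   2  54 ]
R4 <- R4 - (-3)*R3:  [ 0  0  0  2  6 ]
Row echelon form:
[ 6  -1   3  6  |   43 ]
[ 0   3  -5  3  |  -14 ]
[ 0   0  -4  0  |  -16 ]
[ 0   0   0  2  |    6 ]
Back-substitution:
x_4 = (6) / 2 = 3
x_3 = (-16) / -4 = 4
x_2 = (-14 - (-5)*(4) - (3)*(3)) / 3 = -1
x_1 = (43 - (-1)*(-1) - (3)*(4) - (6)*(3)) / 6 = 2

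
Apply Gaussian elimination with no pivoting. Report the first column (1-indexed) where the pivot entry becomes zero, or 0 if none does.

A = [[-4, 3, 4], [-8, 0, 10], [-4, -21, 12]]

Naive forward elimination:
R2 <- R2 - (2)*R1:  [  0  -6   2 ]
R3 <- R3 - (1)*R1:  [   0  -24    8 ]
R3 <- R3 - (4)*R2:  [ 0  0  0 ]
Matrix at this point:
[ -4   3  4 ]
[  0  -6  2 ]
[  0   0  0 ]
Pivot entry (3,3) in the last row is zero and there are no rows below to swap with -> zero pivot in column 3 (A is singular).

first zero-pivot column = 3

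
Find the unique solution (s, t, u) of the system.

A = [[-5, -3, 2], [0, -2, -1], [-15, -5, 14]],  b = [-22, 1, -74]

(4, 0, -1)

Forward elimination on [A|b]:
R3 <- R3 - (3)*R1:  [  0   4   8  -8 ]
R3 <- R3 - (-2)*R2:  [  0   0   6  -6 ]
Row echelon form:
[ -5  -3   2  |  -22 ]
[  0  -2  -1  |    1 ]
[  0   0   6  |   -6 ]
Back-substitution:
u = (-6) / 6 = -1
t = (1 - (-1)*(-1)) / -2 = 0
s = (-22 - (-3)*(0) - (2)*(-1)) / -5 = 4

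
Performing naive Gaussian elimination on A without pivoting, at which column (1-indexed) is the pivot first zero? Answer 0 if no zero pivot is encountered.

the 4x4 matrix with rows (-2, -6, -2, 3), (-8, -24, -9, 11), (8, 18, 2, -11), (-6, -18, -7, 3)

first zero-pivot column = 2

Naive forward elimination:
R2 <- R2 - (4)*R1:  [  0   0  -1  -1 ]
R3 <- R3 - (-4)*R1:  [  0  -6  -6   1 ]
R4 <- R4 - (3)*R1:  [  0   0  -1  -6 ]
Matrix at this point:
[ -2  -6  -2   3 ]
[  0   0  -1  -1 ]
[  0  -6  -6   1 ]
[  0   0  -1  -6 ]
Pivot entry (2,2) is zero but row 3 has -6 in column 2 -> naive elimination stops; a row interchange (e.g. R2 <-> R3) would be required here.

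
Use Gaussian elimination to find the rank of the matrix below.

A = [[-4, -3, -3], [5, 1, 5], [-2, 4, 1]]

rank(A) = 3

Row reduction:
R2 <- R2 - (-5/4)*R1:  [     0  -11/4    5/4 ]
R3 <- R3 - (1/2)*R1:  [    0  11/2   5/2 ]
R3 <- R3 - (-2)*R2:  [ 0  0  5 ]
Row echelon form:
[ -4     -3   -3 ]
[  0  -11/4  5/4 ]
[  0      0    5 ]
Nonzero rows / pivot columns: 3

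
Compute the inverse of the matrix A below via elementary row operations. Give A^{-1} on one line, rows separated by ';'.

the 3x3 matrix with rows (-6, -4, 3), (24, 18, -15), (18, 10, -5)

Gauss-Jordan on [A | I]:
R1 <- (1/-6)*R1:  [    1   2/3  -1/2  |  -1/6     0     0 ]
R2 <- R2 - (24)*R1:  [  0   2  -3  |   4   1   0 ]
R3 <- R3 - (18)*R1:  [  0  -2   4  |   3   0   1 ]
R2 <- (1/2)*R2:  [    0     1  -3/2  |     2   1/2     0 ]
R1 <- R1 - (2/3)*R2:  [    1     0   1/2  |  -3/2  -1/3     0 ]
R3 <- R3 - (-2)*R2:  [ 0  0  1  |  7  1  1 ]
R1 <- R1 - (1/2)*R3:  [    1     0     0  |    -5  -5/6  -1/2 ]
R2 <- R2 - (-3/2)*R3:  [    0     1     0  |  25/2     2   3/2 ]
Right block of [I | A^{-1}] is the inverse:
[   -5  -5/6  -1/2 ]
[ 25/2     2   3/2 ]
[    7     1     1 ]

inverse = [-5 -5/6 -1/2; 25/2 2 3/2; 7 1 1]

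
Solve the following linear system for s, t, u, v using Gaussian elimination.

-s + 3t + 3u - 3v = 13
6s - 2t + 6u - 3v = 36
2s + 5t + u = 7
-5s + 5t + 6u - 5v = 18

Forward elimination on [A|b]:
R2 <- R2 - (-6)*R1:  [   0   16   24  -21  114 ]
R3 <- R3 - (-2)*R1:  [  0  11   7  -6  33 ]
R4 <- R4 - (5)*R1:  [   0  -10   -9   10  -47 ]
R3 <- R3 - (11/16)*R2:  [      0       0   -19/2  135/16  -363/8 ]
R4 <- R4 - (-5/8)*R2:  [     0      0      6  -25/8   97/4 ]
R4 <- R4 - (-12/19)*R3:  [       0        0        0  335/152  -335/76 ]
Row echelon form:
[ -1   3      3       -3  |       13 ]
[  0  16     24      -21  |      114 ]
[  0   0  -19/2   135/16  |   -363/8 ]
[  0   0      0  335/152  |  -335/76 ]
Back-substitution:
v = (-335/76) / (335/152) = -2
u = (-363/8 - (135/16)*(-2)) / (-19/2) = 3
t = (114 - (24)*(3) - (-21)*(-2)) / 16 = 0
s = (13 - (3)*(0) - (3)*(3) - (-3)*(-2)) / -1 = 2

(2, 0, 3, -2)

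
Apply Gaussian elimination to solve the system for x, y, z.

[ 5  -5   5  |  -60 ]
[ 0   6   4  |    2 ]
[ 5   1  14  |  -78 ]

(-5, 3, -4)

Forward elimination on [A|b]:
R3 <- R3 - (1)*R1:  [   0    6    9  -18 ]
R3 <- R3 - (1)*R2:  [   0    0    5  -20 ]
Row echelon form:
[ 5  -5  5  |  -60 ]
[ 0   6  4  |    2 ]
[ 0   0  5  |  -20 ]
Back-substitution:
z = (-20) / 5 = -4
y = (2 - (4)*(-4)) / 6 = 3
x = (-60 - (-5)*(3) - (5)*(-4)) / 5 = -5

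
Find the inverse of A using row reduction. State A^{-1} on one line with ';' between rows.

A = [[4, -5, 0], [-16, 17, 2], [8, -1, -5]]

inverse = [83/12 25/12 5/6; 16/3 5/3 2/3; 10 3 1]

Gauss-Jordan on [A | I]:
R1 <- (1/4)*R1:  [    1  -5/4     0  |   1/4     0     0 ]
R2 <- R2 - (-16)*R1:  [  0  -3   2  |   4   1   0 ]
R3 <- R3 - (8)*R1:  [  0   9  -5  |  -2   0   1 ]
R2 <- (1/-3)*R2:  [    0     1  -2/3  |  -4/3  -1/3     0 ]
R1 <- R1 - (-5/4)*R2:  [      1       0    -5/6  |  -17/12   -5/12       0 ]
R3 <- R3 - (9)*R2:  [  0   0   1  |  10   3   1 ]
R1 <- R1 - (-5/6)*R3:  [     1      0      0  |  83/12  25/12    5/6 ]
R2 <- R2 - (-2/3)*R3:  [    0     1     0  |  16/3   5/3   2/3 ]
Right block of [I | A^{-1}] is the inverse:
[ 83/12  25/12  5/6 ]
[  16/3    5/3  2/3 ]
[    10      3    1 ]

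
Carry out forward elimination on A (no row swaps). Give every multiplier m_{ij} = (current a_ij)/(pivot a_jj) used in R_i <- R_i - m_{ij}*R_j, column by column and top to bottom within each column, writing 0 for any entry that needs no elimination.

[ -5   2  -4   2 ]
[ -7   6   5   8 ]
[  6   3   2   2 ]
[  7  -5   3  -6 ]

Forward elimination:
R2 <- R2 - (7/5)*R1:  [    0  16/5  53/5  26/5 ]
R3 <- R3 - (-6/5)*R1:  [     0   27/5  -14/5   22/5 ]
R4 <- R4 - (-7/5)*R1:  [     0  -11/5  -13/5  -16/5 ]
R3 <- R3 - (27/16)*R2:  [       0        0  -331/16    -35/8 ]
R4 <- R4 - (-11/16)*R2:  [     0      0  75/16    3/8 ]
R4 <- R4 - (-75/331)*R3:  [        0         0         0  -204/331 ]
Multipliers (in order of application): m_{21} = 7/5, m_{31} = -6/5, m_{41} = -7/5, m_{32} = 27/16, m_{42} = -11/16, m_{43} = -75/331

multipliers: 7/5, -6/5, -7/5, 27/16, -11/16, -75/331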